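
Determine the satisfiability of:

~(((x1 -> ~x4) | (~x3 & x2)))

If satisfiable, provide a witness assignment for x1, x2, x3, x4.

x1=T, x2=F, x3=T, x4=T

  ~(((x1 -> ~x4) | (~x3 & x2))) = True
    (x1 -> ~x4) | (~x3 & x2) = False
      x1 -> ~x4 = False
        ~x4 = False
      ~x3 & x2 = False
        ~x3 = False
The formula evaluates to True.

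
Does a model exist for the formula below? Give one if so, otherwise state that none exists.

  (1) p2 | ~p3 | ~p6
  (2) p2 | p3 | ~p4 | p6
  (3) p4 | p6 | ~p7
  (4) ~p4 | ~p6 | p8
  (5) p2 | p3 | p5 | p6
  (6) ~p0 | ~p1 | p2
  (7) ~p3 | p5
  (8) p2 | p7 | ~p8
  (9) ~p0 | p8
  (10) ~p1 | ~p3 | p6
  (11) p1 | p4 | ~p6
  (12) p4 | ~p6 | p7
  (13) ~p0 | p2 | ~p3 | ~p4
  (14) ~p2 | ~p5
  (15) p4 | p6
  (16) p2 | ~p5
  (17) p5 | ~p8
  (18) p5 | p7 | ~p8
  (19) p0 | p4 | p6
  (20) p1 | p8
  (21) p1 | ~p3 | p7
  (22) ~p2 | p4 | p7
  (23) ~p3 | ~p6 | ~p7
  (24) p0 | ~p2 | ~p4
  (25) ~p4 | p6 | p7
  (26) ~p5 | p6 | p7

p0: False; p1: True; p2: True; p3: False; p4: False; p5: False; p6: True; p7: True; p8: False

Try p0 = True:
  (~p0 | p8) forces p8 = True.
  (p5 | ~p8) forces p5 = True.
  (~p2 | ~p5) forces p2 = False.
  clause (p2 | ~p5) is falsified — backtrack.
So p0 = False.
Set p1 = True.
Set p2 = True.
  then (~p2 | ~p5) forces p5 = False.
  then (p5 | ~p8) forces p8 = False.
  then (p0 | ~p2 | ~p4) forces p4 = False.
  then (~p3 | p5) forces p3 = False.
  then (p4 | p6) forces p6 = True.
  then (~p2 | p4 | p7) forces p7 = True.
All clauses satisfied.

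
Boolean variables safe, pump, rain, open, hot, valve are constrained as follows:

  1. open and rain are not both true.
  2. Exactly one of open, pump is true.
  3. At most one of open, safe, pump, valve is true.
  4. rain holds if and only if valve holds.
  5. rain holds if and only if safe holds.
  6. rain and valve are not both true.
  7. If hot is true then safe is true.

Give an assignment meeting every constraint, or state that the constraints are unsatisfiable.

safe = False, pump = True, rain = False, open = False, hot = False, valve = False

  (1) open=F, rain=F — not both ✓
  (2) {open, pump}: 1 true — exactly one ✓
  (3) {open, safe, pump, valve}: 1 true — at most one ✓
  (4) rain=F, valve=F — same ✓
  (5) rain=F, safe=F — same ✓
  (6) rain=F, valve=F — not both ✓
  (7) hot=F ⇒ safe: vacuous ✓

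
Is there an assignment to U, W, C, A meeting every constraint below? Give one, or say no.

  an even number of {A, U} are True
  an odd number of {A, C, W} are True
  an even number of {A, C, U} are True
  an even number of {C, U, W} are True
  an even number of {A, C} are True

The formula is unsatisfiable.

Adding constraints 1, 2, 4 mod 2: every variable appears an even number of times on the left, so the left side is 0.
But the right sides sum to 1 (mod 2). 0 ≠ 1 — the system is inconsistent.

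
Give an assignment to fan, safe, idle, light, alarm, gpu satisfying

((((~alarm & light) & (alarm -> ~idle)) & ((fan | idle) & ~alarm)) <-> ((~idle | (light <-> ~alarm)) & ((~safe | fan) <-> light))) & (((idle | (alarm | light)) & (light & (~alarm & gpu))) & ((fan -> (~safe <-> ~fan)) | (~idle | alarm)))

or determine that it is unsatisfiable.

fan = True, safe = False, idle = False, light = True, alarm = False, gpu = True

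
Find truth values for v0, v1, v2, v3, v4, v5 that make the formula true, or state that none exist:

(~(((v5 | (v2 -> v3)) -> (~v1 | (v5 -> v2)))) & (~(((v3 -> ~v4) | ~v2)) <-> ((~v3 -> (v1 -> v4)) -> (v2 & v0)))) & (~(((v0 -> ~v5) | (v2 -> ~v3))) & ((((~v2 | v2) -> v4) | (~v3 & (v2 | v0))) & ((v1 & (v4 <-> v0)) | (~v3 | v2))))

The formula is unsatisfiable.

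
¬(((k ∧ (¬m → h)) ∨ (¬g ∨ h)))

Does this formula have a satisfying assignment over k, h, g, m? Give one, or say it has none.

k = False; h = False; g = True; m = True

  ¬(((k ∧ (¬m → h)) ∨ (¬g ∨ h))) = True
    (k ∧ (¬m → h)) ∨ (¬g ∨ h) = False
      k ∧ (¬m → h) = False
        ¬m → h = True
          ¬m = False
      ¬g ∨ h = False
        ¬g = False
The formula evaluates to True.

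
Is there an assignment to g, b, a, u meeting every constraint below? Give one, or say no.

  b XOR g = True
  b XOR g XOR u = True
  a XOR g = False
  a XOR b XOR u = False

Adding constraints 2, 3, 4 mod 2: every variable appears an even number of times on the left, so the left side is 0.
But the right sides sum to 1 (mod 2). 0 ≠ 1 — the system is inconsistent.

The formula is unsatisfiable.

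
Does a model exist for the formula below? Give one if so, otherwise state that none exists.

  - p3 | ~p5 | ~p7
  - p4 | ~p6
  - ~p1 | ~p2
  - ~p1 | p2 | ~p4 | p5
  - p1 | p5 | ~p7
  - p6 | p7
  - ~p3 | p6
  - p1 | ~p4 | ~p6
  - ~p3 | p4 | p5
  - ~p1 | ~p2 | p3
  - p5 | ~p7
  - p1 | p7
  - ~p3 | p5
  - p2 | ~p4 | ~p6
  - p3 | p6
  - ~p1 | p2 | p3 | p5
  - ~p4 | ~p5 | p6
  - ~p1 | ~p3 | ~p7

Case p6 = True:
  (p4 | ~p6) forces p4 = True.
  (p1 | ~p4 | ~p6) forces p1 = True.
  (~p1 | ~p2) forces p2 = False.
  Clause (p2 | ~p4 | ~p6) is falsified — contradiction.
Case p6 = False:
  (p6 | p7) forces p7 = True.
  (~p3 | p6) forces p3 = False.
  Clause (p3 | p6) is falsified — contradiction.
Both cases fail, so the formula is unsatisfiable.

UNSATISFIABLE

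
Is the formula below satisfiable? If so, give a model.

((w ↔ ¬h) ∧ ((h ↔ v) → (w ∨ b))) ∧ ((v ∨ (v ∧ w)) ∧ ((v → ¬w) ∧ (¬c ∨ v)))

v = True, c = False, b = True, w = False, h = True

  (w ↔ ¬h) ∧ ((h ↔ v) → (w ∨ b)) = True
    w ↔ ¬h = True
      ¬h = False
    (h ↔ v) → (w ∨ b) = True
      h ↔ v = True
      w ∨ b = True
  (v ∨ (v ∧ w)) ∧ ((v → ¬w) ∧ (¬c ∨ v)) = True
    v ∨ (v ∧ w) = True
      v ∧ w = False
    (v → ¬w) ∧ (¬c ∨ v) = True
      v → ¬w = True
        ¬w = True
      ¬c ∨ v = True
        ¬c = True
Both conjuncts True, so the formula holds.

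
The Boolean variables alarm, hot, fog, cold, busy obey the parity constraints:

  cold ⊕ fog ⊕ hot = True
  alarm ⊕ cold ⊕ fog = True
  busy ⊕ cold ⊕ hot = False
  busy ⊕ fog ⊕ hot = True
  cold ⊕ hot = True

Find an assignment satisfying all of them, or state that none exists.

alarm=F, hot=F, fog=F, cold=T, busy=T

cold ⊕ fog ⊕ hot = T ⊕ F ⊕ F = True ✓
alarm ⊕ cold ⊕ fog = F ⊕ T ⊕ F = True ✓
busy ⊕ cold ⊕ hot = T ⊕ T ⊕ F = False ✓
busy ⊕ fog ⊕ hot = T ⊕ F ⊕ F = True ✓
cold ⊕ hot = T ⊕ F = True ✓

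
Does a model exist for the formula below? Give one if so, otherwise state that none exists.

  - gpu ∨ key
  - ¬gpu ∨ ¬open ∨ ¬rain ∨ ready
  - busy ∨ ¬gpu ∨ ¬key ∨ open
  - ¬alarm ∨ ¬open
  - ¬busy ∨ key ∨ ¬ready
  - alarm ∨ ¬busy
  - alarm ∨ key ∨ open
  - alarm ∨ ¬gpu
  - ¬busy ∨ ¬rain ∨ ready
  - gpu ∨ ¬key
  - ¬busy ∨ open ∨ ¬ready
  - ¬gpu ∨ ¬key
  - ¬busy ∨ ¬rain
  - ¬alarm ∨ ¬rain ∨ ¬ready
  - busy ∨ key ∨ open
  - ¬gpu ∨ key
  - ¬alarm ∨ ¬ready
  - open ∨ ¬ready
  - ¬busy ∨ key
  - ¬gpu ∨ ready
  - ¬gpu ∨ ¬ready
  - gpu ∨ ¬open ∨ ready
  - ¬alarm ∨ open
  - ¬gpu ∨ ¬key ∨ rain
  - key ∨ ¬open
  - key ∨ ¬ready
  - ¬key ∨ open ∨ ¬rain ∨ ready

Unsatisfiable

Case key = True:
  (gpu ∨ ¬key) forces gpu = True.
  Clause (¬gpu ∨ ¬key) is falsified — contradiction.
Case key = False:
  (gpu ∨ key) forces gpu = True.
  Clause (¬gpu ∨ key) is falsified — contradiction.
Both cases fail, so the formula is unsatisfiable.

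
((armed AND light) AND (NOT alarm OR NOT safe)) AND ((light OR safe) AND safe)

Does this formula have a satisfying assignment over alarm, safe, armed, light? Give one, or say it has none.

alarm=F; safe=T; armed=T; light=T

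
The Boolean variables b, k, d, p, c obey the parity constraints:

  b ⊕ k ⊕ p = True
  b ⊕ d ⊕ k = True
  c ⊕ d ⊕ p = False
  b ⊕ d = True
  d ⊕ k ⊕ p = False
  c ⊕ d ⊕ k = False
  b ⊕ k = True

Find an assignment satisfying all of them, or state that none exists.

b = True, k = False, d = False, p = False, c = False

b ⊕ k ⊕ p = T ⊕ F ⊕ F = True ✓
b ⊕ d ⊕ k = T ⊕ F ⊕ F = True ✓
c ⊕ d ⊕ p = F ⊕ F ⊕ F = False ✓
b ⊕ d = T ⊕ F = True ✓
d ⊕ k ⊕ p = F ⊕ F ⊕ F = False ✓
c ⊕ d ⊕ k = F ⊕ F ⊕ F = False ✓
b ⊕ k = T ⊕ F = True ✓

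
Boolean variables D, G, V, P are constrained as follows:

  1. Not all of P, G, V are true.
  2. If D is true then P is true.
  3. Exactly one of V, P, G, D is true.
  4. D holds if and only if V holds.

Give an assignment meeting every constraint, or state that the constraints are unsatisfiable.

D = False; G = False; V = False; P = True

  (1) {P, G, V}: 1/3 true — not all ✓
  (2) D=F ⇒ P: vacuous ✓
  (3) {V, P, G, D}: 1 true — exactly one ✓
  (4) D=F, V=F — same ✓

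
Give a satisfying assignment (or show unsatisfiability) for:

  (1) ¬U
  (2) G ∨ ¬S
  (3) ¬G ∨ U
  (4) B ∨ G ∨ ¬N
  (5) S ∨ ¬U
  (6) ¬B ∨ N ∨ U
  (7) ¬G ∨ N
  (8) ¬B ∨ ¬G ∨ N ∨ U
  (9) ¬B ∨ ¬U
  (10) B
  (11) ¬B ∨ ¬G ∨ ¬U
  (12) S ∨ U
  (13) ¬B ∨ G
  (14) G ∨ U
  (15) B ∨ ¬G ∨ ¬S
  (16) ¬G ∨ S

Case U = True:
  Clause (¬U) is falsified — contradiction.
Case U = False:
  (¬G ∨ U) forces G = False.
  Clause (G ∨ U) is falsified — contradiction.
Both cases fail, so the formula is unsatisfiable.

The formula is unsatisfiable.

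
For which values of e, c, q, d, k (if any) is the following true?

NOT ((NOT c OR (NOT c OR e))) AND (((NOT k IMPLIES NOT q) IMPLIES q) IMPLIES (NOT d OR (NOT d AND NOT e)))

e=F, c=T, q=F, d=F, k=T

  NOT ((NOT c OR (NOT c OR e))) = True
    NOT c OR (NOT c OR e) = False
      NOT c = False
      NOT c OR e = False
        NOT c = False
  ((NOT k IMPLIES NOT q) IMPLIES q) IMPLIES (NOT d OR (NOT d AND NOT e)) = True
    (NOT k IMPLIES NOT q) IMPLIES q = False
      NOT k IMPLIES NOT q = True
        NOT k = False
        NOT q = True
    NOT d OR (NOT d AND NOT e) = True
      NOT d = True
      NOT d AND NOT e = True
        NOT d = True
        NOT e = True
Both conjuncts True, so the formula holds.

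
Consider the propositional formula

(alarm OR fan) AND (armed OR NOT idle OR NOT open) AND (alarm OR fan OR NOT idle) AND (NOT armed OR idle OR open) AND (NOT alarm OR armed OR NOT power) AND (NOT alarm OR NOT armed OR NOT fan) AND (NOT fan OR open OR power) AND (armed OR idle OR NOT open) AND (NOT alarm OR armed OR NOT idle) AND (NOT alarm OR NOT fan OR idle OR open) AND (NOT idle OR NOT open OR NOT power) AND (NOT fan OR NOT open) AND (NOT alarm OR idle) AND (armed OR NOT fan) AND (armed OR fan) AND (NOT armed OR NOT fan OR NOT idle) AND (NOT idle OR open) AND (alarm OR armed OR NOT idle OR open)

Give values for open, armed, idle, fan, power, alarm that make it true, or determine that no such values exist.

Try open = False:
  (NOT idle OR open) forces idle = False.
  (NOT armed OR idle OR open) forces armed = False.
  (NOT alarm OR idle) forces alarm = False.
  (alarm OR fan) forces fan = True.
  clause (armed OR NOT fan) is falsified — backtrack.
So open = True.
  then (NOT fan OR NOT open) forces fan = False.
  then (armed OR fan) forces armed = True.
  then (alarm OR fan) forces alarm = True.
  then (NOT alarm OR idle) forces idle = True.
  then (NOT idle OR NOT open OR NOT power) forces power = False.
All clauses satisfied.

open = True; armed = True; idle = True; fan = False; power = False; alarm = True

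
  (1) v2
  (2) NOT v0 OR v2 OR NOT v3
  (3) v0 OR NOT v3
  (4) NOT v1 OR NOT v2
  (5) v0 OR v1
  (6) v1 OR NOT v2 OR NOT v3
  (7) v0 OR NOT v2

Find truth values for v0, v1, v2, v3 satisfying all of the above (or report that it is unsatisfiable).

v0 = True; v1 = False; v2 = True; v3 = False

Unit clause (v2) forces v2 = True.
In (NOT v1 OR NOT v2) only NOT v1 is left, so v1 = False.
In (v0 OR v1) only v0 is left, so v0 = True.
In (v1 OR NOT v2 OR NOT v3) only NOT v3 is left, so v3 = False.
Check each clause:
  (v2): v2 holds.
  (NOT v0 OR v2 OR NOT v3): v2 holds.
  (v0 OR NOT v3): v0 holds.
  (NOT v1 OR NOT v2): NOT v1 holds.
  (v0 OR v1): v0 holds.
  (v1 OR NOT v2 OR NOT v3): NOT v3 holds.
  (v0 OR NOT v2): v0 holds.
All clauses satisfied.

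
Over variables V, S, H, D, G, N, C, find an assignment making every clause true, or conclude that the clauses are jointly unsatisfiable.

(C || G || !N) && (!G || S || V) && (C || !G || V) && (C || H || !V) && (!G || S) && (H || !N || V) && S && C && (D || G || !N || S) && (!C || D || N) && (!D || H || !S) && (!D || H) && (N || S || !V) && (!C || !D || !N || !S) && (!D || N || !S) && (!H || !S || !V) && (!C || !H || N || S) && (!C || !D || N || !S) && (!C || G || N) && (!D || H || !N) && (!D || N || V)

Unit clause (S) forces S = True.
Unit clause (C) forces C = True.
Set V = True.
  then (!H || !S || !V) forces H = False.
  then (!D || H || !S) forces D = False.
  then (!C || D || N) forces N = True.
Set G = False.
All clauses satisfied.

V = True; S = True; H = False; D = False; G = False; N = True; C = True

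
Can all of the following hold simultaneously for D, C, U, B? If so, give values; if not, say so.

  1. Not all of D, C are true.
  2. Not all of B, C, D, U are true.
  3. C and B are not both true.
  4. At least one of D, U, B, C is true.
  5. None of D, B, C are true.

D=F; C=F; U=T; B=F

  (1) {D, C}: 0/2 true — not all ✓
  (2) {B, C, D, U}: 1/4 true — not all ✓
  (3) C=F, B=F — not both ✓
  (4) {D, U, B, C}: 1 true — at least one ✓
  (5) {D, B, C}: 0 true — none ✓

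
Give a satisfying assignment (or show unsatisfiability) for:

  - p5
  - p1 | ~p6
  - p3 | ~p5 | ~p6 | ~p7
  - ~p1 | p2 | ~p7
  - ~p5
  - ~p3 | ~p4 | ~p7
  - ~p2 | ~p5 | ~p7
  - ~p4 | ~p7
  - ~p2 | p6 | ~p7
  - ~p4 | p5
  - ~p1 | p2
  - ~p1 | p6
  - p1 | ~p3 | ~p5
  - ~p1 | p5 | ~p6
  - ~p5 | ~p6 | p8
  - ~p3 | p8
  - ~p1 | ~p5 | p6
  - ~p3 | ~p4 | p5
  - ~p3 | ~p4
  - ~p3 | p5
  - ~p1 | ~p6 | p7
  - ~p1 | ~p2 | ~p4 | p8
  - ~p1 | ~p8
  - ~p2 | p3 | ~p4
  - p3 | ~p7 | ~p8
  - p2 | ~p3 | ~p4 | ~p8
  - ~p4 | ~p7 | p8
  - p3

Case p5 = True:
  Clause (~p5) is falsified — contradiction.
Case p5 = False:
  Clause (p5) is falsified — contradiction.
Both cases fail, so the formula is unsatisfiable.

UNSATISFIABLE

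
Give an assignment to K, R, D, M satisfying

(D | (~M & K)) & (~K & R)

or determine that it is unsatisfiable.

K = False, R = True, D = True, M = True

  D | (~M & K) = True
    ~M & K = False
      ~M = False
  ~K & R = True
    ~K = True
Both conjuncts True, so the formula holds.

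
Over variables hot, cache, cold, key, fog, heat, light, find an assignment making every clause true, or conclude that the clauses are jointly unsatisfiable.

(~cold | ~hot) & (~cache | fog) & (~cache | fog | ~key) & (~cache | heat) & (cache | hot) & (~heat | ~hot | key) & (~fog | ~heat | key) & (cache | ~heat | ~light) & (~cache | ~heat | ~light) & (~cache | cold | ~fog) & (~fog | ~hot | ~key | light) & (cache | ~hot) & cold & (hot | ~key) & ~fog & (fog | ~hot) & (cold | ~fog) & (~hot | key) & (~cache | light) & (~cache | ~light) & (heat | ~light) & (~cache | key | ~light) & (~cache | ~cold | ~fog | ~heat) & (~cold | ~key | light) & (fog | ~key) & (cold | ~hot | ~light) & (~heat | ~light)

Unsatisfiable

Case cache = True:
  (~cache | fog) forces fog = True.
  Clause (~fog) is falsified — contradiction.
Case cache = False:
  (cache | hot) forces hot = True.
  Clause (cache | ~hot) is falsified — contradiction.
Both cases fail, so the formula is unsatisfiable.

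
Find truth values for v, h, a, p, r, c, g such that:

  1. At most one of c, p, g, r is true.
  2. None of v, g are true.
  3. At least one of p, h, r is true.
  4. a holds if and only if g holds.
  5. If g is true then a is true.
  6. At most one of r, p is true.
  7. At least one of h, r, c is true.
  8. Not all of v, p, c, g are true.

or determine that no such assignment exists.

v=F; h=T; a=F; p=F; r=T; c=F; g=F

  (1) {c, p, g, r}: 1 true — at most one ✓
  (2) {v, g}: 0 true — none ✓
  (3) {p, h, r}: 2 true — at least one ✓
  (4) a=F, g=F — same ✓
  (5) g=F ⇒ a: vacuous ✓
  (6) {r, p}: 1 true — at most one ✓
  (7) {h, r, c}: 2 true — at least one ✓
  (8) {v, p, c, g}: 0/4 true — not all ✓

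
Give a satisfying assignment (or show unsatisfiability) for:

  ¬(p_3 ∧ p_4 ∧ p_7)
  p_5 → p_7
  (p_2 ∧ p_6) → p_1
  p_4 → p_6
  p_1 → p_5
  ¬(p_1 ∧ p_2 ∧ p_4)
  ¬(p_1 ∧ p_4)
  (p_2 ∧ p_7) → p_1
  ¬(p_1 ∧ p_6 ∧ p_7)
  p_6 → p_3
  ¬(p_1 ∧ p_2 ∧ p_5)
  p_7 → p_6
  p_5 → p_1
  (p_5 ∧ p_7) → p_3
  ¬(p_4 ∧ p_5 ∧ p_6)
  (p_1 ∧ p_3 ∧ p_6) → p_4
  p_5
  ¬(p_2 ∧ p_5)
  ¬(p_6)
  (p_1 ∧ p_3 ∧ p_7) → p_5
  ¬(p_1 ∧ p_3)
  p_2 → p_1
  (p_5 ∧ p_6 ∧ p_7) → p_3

Case p_6 = True:
  Clause (¬p_6) is falsified — contradiction.
Case p_6 = False:
  (p_6 ∨ ¬p_7) forces p_7 = False.
  (¬p_5 ∨ p_7) forces p_5 = False.
  Clause (p_5) is falsified — contradiction.
Both cases fail, so the formula is unsatisfiable.

Unsatisfiable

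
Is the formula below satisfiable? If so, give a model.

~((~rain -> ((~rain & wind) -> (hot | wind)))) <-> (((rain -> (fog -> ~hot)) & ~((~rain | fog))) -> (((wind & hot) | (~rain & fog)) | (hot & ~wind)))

wind = False, rain = True, hot = False, fog = False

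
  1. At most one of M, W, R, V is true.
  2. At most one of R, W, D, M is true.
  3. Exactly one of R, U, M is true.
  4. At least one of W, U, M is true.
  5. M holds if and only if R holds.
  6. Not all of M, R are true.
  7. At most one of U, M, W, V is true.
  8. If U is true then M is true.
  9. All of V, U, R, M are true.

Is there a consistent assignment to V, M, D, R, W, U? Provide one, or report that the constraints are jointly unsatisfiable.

Unsatisfiable

Case V = True:
  (1) with V=T forces M = False.
  Constraint (9) is violated (M=F) — contradiction.
Case V = False:
  Constraint (9) is violated (V=F) — contradiction.
Both cases fail — unsatisfiable.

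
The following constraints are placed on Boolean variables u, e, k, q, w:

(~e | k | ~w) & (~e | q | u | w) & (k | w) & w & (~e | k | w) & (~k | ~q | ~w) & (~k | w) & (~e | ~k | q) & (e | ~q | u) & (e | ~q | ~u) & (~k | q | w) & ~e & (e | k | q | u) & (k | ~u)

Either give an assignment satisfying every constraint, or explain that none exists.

Unit clause (w) forces w = True.
Unit clause (~e) forces e = False.
Set u = True.
  then (e | ~q | ~u) forces q = False.
  then (k | ~u) forces k = True.
All clauses satisfied.

u = True, e = False, k = True, q = False, w = True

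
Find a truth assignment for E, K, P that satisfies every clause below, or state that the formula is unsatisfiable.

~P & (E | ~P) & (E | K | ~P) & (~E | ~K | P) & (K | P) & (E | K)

E: False; K: True; P: False

Unit clause (~P) forces P = False.
In (K | P) only K is left, so K = True.
In (~E | ~K | P) only ~E is left, so E = False.
Check each clause:
  (~P): ~P holds.
  (E | ~P): ~P holds.
  (E | K | ~P): K holds.
  (~E | ~K | P): ~E holds.
  (K | P): K holds.
  (E | K): K holds.
All clauses satisfied.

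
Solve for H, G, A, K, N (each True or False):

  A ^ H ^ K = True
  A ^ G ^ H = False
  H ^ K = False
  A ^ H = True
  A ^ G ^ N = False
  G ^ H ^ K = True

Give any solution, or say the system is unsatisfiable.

H=F, G=T, A=T, K=F, N=F

A ^ H ^ K = T ^ F ^ F = True ✓
A ^ G ^ H = T ^ T ^ F = False ✓
H ^ K = F ^ F = False ✓
A ^ H = T ^ F = True ✓
A ^ G ^ N = T ^ T ^ F = False ✓
G ^ H ^ K = T ^ F ^ F = True ✓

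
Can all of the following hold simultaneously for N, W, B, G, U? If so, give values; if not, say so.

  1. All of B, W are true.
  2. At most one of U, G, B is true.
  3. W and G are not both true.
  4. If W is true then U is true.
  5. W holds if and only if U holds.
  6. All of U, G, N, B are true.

The formula is unsatisfiable.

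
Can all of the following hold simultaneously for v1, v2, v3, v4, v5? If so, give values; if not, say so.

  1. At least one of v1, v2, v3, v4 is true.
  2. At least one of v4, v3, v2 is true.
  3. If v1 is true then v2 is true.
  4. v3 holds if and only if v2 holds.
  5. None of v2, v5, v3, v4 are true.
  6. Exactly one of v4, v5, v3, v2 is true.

Case v4 = True:
  Constraint (5) is violated (v4=T) — contradiction.
Case v4 = False:
  (5) forces v2 = False.
  (2) with v4=F, v2=F forces v3 = True.
  Constraint (4) is violated (v3=T, v2=F) — contradiction.
Both cases fail — unsatisfiable.

No satisfying assignment exists.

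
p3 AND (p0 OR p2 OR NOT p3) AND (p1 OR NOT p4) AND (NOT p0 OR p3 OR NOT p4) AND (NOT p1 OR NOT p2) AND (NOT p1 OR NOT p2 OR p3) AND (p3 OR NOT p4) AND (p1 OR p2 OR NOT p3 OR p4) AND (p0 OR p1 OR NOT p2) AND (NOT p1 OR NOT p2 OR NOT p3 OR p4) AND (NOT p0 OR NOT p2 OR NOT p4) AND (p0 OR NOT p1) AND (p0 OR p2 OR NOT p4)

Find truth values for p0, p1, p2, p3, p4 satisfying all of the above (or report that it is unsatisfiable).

Unit clause (p3) forces p3 = True.
Try p0 = False:
  (p0 OR p2 OR NOT p3) forces p2 = True.
  (NOT p1 OR NOT p2) forces p1 = False.
  clause (p0 OR p1 OR NOT p2) is falsified — backtrack.
So p0 = True.
Set p1 = True.
  then (NOT p1 OR NOT p2) forces p2 = False.
Set p4 = True.
All clauses satisfied.

p0: True, p1: True, p2: False, p3: True, p4: True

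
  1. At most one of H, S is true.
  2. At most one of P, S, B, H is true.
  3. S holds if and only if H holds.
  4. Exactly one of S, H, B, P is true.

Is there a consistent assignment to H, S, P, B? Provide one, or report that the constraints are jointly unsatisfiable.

H = False, S = False, P = True, B = False

  (1) {H, S}: 0 true — at most one ✓
  (2) {P, S, B, H}: 1 true — at most one ✓
  (3) S=F, H=F — same ✓
  (4) {S, H, B, P}: 1 true — exactly one ✓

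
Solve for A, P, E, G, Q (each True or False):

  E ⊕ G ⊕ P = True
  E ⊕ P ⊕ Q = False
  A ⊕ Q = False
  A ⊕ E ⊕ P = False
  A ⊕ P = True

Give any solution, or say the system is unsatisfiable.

A: True, P: False, E: True, G: False, Q: True

E ⊕ G ⊕ P = T ⊕ F ⊕ F = True ✓
E ⊕ P ⊕ Q = T ⊕ F ⊕ T = False ✓
A ⊕ Q = T ⊕ T = False ✓
A ⊕ E ⊕ P = T ⊕ T ⊕ F = False ✓
A ⊕ P = T ⊕ F = True ✓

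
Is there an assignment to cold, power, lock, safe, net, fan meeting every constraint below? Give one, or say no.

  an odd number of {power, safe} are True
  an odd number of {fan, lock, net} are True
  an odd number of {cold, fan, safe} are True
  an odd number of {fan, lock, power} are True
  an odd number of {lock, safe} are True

cold: False; power: True; lock: True; safe: False; net: True; fan: True

{power, safe}: 1 true → odd ✓
{fan, lock, net}: 3 true → odd ✓
{cold, fan, safe}: 1 true → odd ✓
{fan, lock, power}: 3 true → odd ✓
{lock, safe}: 1 true → odd ✓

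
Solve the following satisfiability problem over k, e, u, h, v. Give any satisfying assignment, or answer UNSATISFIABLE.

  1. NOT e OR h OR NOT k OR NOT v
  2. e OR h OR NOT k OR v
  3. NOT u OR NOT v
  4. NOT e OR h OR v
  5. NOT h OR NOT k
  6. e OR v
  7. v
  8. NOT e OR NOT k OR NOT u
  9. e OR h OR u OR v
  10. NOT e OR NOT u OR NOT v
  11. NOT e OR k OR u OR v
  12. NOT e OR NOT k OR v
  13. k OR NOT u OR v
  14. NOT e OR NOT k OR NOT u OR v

k = True; e = False; u = False; h = False; v = True

Unit clause (v) forces v = True.
In (NOT u OR NOT v) only NOT u is left, so u = False.
Set k = True.
  then (NOT h OR NOT k) forces h = False.
  then (NOT e OR h OR NOT k OR NOT v) forces e = False.
All clauses satisfied.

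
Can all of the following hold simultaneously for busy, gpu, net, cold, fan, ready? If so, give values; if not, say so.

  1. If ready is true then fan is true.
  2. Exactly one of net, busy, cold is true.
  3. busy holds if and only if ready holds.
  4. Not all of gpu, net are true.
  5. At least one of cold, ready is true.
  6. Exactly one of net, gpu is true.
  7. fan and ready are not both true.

busy: False; gpu: True; net: False; cold: True; fan: False; ready: False

  (1) ready=F ⇒ fan: vacuous ✓
  (2) {net, busy, cold}: 1 true — exactly one ✓
  (3) busy=F, ready=F — same ✓
  (4) {gpu, net}: 1/2 true — not all ✓
  (5) {cold, ready}: 1 true — at least one ✓
  (6) {net, gpu}: 1 true — exactly one ✓
  (7) fan=F, ready=F — not both ✓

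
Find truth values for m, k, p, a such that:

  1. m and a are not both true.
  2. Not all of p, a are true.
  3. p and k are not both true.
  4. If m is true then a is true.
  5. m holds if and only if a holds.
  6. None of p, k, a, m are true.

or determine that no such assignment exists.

m = False, k = False, p = False, a = False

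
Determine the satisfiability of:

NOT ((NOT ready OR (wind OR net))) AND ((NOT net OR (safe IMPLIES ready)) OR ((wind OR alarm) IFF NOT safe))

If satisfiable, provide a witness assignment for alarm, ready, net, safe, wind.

alarm = True, ready = True, net = False, safe = False, wind = False

  NOT ((NOT ready OR (wind OR net))) = True
    NOT ready OR (wind OR net) = False
      NOT ready = False
      wind OR net = False
  (NOT net OR (safe IMPLIES ready)) OR ((wind OR alarm) IFF NOT safe) = True
    NOT net OR (safe IMPLIES ready) = True
      NOT net = True
      safe IMPLIES ready = True
    (wind OR alarm) IFF NOT safe = True
      wind OR alarm = True
      NOT safe = True
Both conjuncts True, so the formula holds.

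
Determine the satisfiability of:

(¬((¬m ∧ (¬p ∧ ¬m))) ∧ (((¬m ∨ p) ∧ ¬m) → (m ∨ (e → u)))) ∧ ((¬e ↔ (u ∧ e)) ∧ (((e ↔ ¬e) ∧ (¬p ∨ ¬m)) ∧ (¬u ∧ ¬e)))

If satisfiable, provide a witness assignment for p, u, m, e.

Unsatisfiable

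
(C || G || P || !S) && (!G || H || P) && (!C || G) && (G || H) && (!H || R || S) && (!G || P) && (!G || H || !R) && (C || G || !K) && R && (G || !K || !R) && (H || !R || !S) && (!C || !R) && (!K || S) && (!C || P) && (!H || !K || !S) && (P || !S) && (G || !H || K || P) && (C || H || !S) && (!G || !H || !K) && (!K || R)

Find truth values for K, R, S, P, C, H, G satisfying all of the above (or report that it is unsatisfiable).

K = False, R = True, S = False, P = True, C = False, H = True, G = True

Unit clause (R) forces R = True.
In (!C || !R) only !C is left, so C = False.
Set K = False.
Set S = False.
Try P = False:
  (!G || P) forces G = False.
  (G || H) forces H = True.
  clause (G || !H || K || P) is falsified — backtrack.
So P = True.
Set H = True.
Set G = True.
All clauses satisfied.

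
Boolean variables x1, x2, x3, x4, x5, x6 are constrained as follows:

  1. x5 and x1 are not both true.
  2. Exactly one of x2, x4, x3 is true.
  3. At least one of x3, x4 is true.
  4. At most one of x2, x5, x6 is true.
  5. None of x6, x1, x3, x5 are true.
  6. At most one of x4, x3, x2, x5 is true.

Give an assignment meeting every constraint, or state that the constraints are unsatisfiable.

x1 = False; x2 = False; x3 = False; x4 = True; x5 = False; x6 = False

  (1) x5=F, x1=F — not both ✓
  (2) {x2, x4, x3}: 1 true — exactly one ✓
  (3) {x3, x4}: 1 true — at least one ✓
  (4) {x2, x5, x6}: 0 true — at most one ✓
  (5) {x6, x1, x3, x5}: 0 true — none ✓
  (6) {x4, x3, x2, x5}: 1 true — at most one ✓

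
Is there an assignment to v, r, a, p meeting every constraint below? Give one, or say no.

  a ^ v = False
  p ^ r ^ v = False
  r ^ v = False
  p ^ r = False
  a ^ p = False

v=F, r=F, a=F, p=F

a ^ v = F ^ F = False ✓
p ^ r ^ v = F ^ F ^ F = False ✓
r ^ v = F ^ F = False ✓
p ^ r = F ^ F = False ✓
a ^ p = F ^ F = False ✓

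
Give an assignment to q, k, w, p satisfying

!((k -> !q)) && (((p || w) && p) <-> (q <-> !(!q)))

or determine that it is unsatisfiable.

q = True; k = True; w = False; p = True

  !((k -> !q)) = True
    k -> !q = False
      !q = False
  ((p || w) && p) <-> (q <-> !(!q)) = True
    (p || w) && p = True
      p || w = True
    q <-> !(!q) = True
      !(!q) = True
        !q = False
Both conjuncts True, so the formula holds.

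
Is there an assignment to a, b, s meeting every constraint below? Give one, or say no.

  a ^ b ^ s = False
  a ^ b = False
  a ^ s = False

a: False, b: False, s: False

a ^ b ^ s = F ^ F ^ F = False ✓
a ^ b = F ^ F = False ✓
a ^ s = F ^ F = False ✓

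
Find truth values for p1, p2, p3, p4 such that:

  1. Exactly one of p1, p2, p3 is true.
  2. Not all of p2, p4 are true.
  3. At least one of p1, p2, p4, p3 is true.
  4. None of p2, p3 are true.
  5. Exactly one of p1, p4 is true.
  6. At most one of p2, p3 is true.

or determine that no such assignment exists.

p1=T, p2=F, p3=F, p4=F

  (1) {p1, p2, p3}: 1 true — exactly one ✓
  (2) {p2, p4}: 0/2 true — not all ✓
  (3) {p1, p2, p4, p3}: 1 true — at least one ✓
  (4) {p2, p3}: 0 true — none ✓
  (5) {p1, p4}: 1 true — exactly one ✓
  (6) {p2, p3}: 0 true — at most one ✓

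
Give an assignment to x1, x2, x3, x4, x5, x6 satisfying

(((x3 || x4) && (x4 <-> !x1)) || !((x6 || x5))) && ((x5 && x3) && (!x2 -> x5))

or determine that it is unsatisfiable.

x1 = True, x2 = False, x3 = True, x4 = False, x5 = True, x6 = False

  ((x3 || x4) && (x4 <-> !x1)) || !((x6 || x5)) = True
    (x3 || x4) && (x4 <-> !x1) = True
      x3 || x4 = True
      x4 <-> !x1 = True
        !x1 = False
    !((x6 || x5)) = False
      x6 || x5 = True
  (x5 && x3) && (!x2 -> x5) = True
    x5 && x3 = True
    !x2 -> x5 = True
      !x2 = True
Both conjuncts True, so the formula holds.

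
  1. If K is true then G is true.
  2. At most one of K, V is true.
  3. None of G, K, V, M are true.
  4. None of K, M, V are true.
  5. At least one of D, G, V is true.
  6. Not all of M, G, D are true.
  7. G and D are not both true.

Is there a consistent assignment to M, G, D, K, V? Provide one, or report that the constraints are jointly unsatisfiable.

M = False, G = False, D = True, K = False, V = False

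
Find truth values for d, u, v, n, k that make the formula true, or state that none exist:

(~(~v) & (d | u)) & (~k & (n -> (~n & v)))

d = True, u = True, v = True, n = False, k = False

  ~(~v) & (d | u) = True
    ~(~v) = True
      ~v = False
    d | u = True
  ~k & (n -> (~n & v)) = True
    ~k = True
    n -> (~n & v) = True
      ~n & v = True
        ~n = True
Both conjuncts True, so the formula holds.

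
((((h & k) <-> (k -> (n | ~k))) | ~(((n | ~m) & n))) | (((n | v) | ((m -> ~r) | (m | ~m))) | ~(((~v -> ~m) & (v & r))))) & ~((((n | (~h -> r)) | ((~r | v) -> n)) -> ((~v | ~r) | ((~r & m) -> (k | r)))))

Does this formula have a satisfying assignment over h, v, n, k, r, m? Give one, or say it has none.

The conjunct ~((((n | (~h -> r)) | ((~r | v) -> n)) -> ((~v | ~r) | ((~r & m) -> (k | r))))) is unsatisfiable on its own:
  r = True: this becomes ~((True -> True)) = False.
  r = False: this becomes ~((((n | h) | n) -> True)) = False.
So the whole conjunction is unsatisfiable.

The formula is unsatisfiable.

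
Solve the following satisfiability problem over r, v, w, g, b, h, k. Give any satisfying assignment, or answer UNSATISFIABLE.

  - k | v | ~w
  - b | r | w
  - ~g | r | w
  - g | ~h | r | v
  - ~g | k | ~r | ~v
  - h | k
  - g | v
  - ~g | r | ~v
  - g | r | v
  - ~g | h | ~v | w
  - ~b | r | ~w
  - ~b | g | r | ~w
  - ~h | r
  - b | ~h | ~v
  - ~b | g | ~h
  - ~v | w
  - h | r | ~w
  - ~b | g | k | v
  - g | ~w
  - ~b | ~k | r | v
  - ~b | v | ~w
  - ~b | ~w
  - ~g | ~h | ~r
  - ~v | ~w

r = True; v = False; w = False; g = True; b = True; h = False; k = True

Set r = True.
Try v = True:
  (~v | w) forces w = True.
  clause (~v | ~w) is falsified — backtrack.
So v = False.
  then (g | v) forces g = True.
  then (~g | ~h | ~r) forces h = False.
  then (h | k) forces k = True.
Set w = False.
Set b = True.
All clauses satisfied.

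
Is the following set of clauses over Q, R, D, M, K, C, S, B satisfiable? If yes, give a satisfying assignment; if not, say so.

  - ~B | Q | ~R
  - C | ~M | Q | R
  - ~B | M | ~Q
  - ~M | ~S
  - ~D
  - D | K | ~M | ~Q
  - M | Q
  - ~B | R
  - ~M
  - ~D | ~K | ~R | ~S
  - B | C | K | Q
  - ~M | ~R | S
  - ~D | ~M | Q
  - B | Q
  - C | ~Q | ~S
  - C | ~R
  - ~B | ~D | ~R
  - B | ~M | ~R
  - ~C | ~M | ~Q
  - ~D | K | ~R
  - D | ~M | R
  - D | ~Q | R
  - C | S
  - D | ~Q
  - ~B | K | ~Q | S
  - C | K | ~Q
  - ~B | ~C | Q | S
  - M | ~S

The formula is unsatisfiable.

Case D = True:
  Clause (~D) is falsified — contradiction.
Case D = False:
  (~M) forces M = False.
  (M | Q) forces Q = True.
  Clause (D | ~Q) is falsified — contradiction.
Both cases fail, so the formula is unsatisfiable.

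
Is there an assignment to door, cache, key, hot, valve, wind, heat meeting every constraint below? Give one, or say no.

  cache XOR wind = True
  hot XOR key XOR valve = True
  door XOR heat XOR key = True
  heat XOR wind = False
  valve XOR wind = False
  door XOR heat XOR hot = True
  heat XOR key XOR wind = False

door = False, cache = False, key = False, hot = False, valve = True, wind = True, heat = True

cache XOR wind = F XOR T = True ✓
hot XOR key XOR valve = F XOR F XOR T = True ✓
door XOR heat XOR key = F XOR T XOR F = True ✓
heat XOR wind = T XOR T = False ✓
valve XOR wind = T XOR T = False ✓
door XOR heat XOR hot = F XOR T XOR F = True ✓
heat XOR key XOR wind = T XOR F XOR T = False ✓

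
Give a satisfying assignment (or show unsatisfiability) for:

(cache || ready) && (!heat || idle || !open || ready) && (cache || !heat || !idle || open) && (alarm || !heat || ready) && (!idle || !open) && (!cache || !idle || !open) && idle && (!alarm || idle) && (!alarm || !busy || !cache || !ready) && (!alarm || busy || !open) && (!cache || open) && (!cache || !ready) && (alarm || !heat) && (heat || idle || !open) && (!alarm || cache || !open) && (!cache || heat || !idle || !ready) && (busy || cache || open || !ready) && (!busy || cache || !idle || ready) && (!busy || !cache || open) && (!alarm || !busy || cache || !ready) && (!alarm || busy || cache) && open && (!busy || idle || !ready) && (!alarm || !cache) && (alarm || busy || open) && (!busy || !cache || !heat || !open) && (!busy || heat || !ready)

Unsatisfiable

Case idle = True:
  (!idle || !open) forces open = False.
  Clause (open) is falsified — contradiction.
Case idle = False:
  Clause (idle) is falsified — contradiction.
Both cases fail, so the formula is unsatisfiable.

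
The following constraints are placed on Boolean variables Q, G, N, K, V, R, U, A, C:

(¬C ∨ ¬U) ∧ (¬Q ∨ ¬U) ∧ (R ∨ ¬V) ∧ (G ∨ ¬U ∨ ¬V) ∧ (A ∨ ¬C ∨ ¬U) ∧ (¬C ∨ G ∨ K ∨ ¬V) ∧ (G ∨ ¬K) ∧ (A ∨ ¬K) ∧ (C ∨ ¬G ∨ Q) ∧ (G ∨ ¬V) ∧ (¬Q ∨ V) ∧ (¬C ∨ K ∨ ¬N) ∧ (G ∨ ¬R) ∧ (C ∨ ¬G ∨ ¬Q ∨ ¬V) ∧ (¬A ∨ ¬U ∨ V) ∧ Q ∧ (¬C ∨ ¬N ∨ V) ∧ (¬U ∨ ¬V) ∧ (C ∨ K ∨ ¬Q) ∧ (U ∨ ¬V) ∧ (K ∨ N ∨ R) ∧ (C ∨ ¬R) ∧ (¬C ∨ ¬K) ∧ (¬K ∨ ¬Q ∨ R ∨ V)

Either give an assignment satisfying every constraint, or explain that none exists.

Case Q = True:
  (¬Q ∨ ¬U) forces U = False.
  (¬Q ∨ V) forces V = True.
  Clause (U ∨ ¬V) is falsified — contradiction.
Case Q = False:
  Clause (Q) is falsified — contradiction.
Both cases fail, so the formula is unsatisfiable.

Unsatisfiable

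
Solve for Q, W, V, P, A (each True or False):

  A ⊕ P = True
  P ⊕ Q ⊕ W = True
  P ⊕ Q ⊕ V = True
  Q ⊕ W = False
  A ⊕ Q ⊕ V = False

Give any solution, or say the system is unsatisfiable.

Q = True, W = True, V = True, P = True, A = False

A ⊕ P = F ⊕ T = True ✓
P ⊕ Q ⊕ W = T ⊕ T ⊕ T = True ✓
P ⊕ Q ⊕ V = T ⊕ T ⊕ T = True ✓
Q ⊕ W = T ⊕ T = False ✓
A ⊕ Q ⊕ V = F ⊕ T ⊕ T = False ✓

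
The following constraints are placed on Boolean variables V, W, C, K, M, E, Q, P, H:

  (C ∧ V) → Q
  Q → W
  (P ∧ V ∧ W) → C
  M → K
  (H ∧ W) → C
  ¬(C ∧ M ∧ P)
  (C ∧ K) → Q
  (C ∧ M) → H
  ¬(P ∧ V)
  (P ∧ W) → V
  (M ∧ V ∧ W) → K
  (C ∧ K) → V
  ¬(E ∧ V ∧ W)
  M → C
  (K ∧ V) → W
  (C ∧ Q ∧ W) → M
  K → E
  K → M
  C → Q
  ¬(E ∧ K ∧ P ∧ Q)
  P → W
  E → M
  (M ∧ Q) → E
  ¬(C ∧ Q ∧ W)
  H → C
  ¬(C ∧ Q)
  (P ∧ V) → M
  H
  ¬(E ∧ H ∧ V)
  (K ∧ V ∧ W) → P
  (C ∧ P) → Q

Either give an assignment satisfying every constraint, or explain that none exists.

Case H = True:
  (C ∨ ¬H) forces C = True.
  (¬C ∨ Q) forces Q = True.
  Clause (¬C ∨ ¬Q) is falsified — contradiction.
Case H = False:
  Clause (H) is falsified — contradiction.
Both cases fail, so the formula is unsatisfiable.

The formula is unsatisfiable.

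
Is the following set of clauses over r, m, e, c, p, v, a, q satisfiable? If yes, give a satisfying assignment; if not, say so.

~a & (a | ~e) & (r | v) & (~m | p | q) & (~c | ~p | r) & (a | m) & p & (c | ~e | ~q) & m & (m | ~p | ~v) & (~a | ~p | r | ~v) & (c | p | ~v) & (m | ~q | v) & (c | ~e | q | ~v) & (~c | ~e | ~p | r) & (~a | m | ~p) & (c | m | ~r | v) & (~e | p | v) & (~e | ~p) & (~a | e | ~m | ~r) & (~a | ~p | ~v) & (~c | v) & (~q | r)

Unit clause (~a) forces a = False.
In (a | ~e) only ~e is left, so e = False.
In (a | m) only m is left, so m = True.
Unit clause (p) forces p = True.
Set r = True.
Set c = False.
Set v = False.
Set q = True.
All clauses satisfied.

r: True; m: True; e: False; c: False; p: True; v: False; a: False; q: True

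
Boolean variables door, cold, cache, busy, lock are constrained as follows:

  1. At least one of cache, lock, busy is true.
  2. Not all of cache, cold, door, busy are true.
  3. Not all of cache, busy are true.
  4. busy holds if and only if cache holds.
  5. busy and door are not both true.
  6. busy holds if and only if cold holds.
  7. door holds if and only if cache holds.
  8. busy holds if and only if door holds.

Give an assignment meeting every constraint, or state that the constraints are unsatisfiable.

door=F; cold=F; cache=F; busy=F; lock=T

  (1) {cache, lock, busy}: 1 true — at least one ✓
  (2) {cache, cold, door, busy}: 0/4 true — not all ✓
  (3) {cache, busy}: 0/2 true — not all ✓
  (4) busy=F, cache=F — same ✓
  (5) busy=F, door=F — not both ✓
  (6) busy=F, cold=F — same ✓
  (7) door=F, cache=F — same ✓
  (8) busy=F, door=F — same ✓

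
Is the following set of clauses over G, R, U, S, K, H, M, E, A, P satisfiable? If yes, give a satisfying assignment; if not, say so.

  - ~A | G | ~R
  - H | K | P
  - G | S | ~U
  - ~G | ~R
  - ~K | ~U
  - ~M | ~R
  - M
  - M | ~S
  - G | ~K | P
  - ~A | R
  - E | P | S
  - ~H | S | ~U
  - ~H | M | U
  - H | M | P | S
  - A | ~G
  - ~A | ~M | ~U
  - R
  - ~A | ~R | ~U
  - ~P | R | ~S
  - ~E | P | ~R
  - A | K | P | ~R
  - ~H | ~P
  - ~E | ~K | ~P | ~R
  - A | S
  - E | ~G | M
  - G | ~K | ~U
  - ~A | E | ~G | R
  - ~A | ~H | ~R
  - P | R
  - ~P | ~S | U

Case M = True:
  (~M | ~R) forces R = False.
  Clause (R) is falsified — contradiction.
Case M = False:
  Clause (M) is falsified — contradiction.
Both cases fail, so the formula is unsatisfiable.

Unsatisfiable — no assignment works.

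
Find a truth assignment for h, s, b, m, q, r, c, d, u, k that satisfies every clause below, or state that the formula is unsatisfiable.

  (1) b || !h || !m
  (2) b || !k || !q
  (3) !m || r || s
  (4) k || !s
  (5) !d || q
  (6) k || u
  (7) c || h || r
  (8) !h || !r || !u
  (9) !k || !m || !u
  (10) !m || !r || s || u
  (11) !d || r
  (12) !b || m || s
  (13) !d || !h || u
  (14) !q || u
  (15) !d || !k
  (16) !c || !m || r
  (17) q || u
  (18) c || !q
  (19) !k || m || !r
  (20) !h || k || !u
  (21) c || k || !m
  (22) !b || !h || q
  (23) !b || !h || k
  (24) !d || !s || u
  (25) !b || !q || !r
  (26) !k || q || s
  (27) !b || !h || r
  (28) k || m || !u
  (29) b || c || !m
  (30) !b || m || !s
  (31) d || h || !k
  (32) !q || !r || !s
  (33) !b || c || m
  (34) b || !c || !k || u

Set h = False.
Try s = True:
  (k || !s) forces k = True.
  (!d || !k) forces d = False.
  clause (d || h || !k) is falsified — backtrack.
So s = False.
Set b = False.
Set m = True.
  then (!m || r || s) forces r = True.
  then (!m || !r || s || u) forces u = True.
  then (b || c || !m) forces c = True.
  then (!k || !m || !u) forces k = False.
Set q = True.
Set d = False.
All clauses satisfied.

h = False, s = False, b = False, m = True, q = True, r = True, c = True, d = False, u = True, k = False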